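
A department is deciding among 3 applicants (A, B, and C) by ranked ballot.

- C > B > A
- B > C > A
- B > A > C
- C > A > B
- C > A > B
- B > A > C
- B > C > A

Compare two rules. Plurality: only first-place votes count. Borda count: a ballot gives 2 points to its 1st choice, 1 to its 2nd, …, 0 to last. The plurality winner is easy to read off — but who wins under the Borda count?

Plurality first-place counts: A 0, B 4, C 3 → B.
Borda totals: A 4, B 9, C 8 → B.

B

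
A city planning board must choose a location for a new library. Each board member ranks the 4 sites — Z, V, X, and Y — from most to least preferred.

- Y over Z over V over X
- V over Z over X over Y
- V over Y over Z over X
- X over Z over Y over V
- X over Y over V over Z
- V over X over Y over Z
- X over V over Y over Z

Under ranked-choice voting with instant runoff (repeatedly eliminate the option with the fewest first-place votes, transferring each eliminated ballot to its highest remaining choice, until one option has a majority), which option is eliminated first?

Z

Round 1: V 3, X 3, Y 1, Z 0. Z has the fewest and is eliminated.
Round 2: V 3, X 3, Y 1. Y has the fewest and is eliminated.
Round 3: V 4, X 3. V has a majority.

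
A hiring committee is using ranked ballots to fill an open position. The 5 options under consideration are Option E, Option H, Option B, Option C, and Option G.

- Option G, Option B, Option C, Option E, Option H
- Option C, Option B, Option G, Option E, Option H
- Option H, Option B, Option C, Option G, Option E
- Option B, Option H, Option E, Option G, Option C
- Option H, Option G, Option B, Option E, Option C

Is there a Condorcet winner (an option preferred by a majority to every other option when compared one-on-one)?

Yes

Head-to-head results (5 voters total):
Option E vs Option H: Option H wins 3–2.
Option E vs Option B: Option B wins 5–0.
Option E vs Option C: Option C wins 3–2.
Option E vs Option G: Option G wins 4–1.
Option H vs Option B: Option B wins 3–2.
Option H vs Option C: Option H wins 3–2.
Option H vs Option G: Option H wins 3–2.
Option B vs Option C: Option B wins 4–1.
Option B vs Option G: Option B wins 3–2.
Option C vs Option G: Option G wins 3–2.
Option B beats each rival — Option E (5–0), Option H (3–2), Option C (4–1), Option G (3–2) — so Option B is the Condorcet winner.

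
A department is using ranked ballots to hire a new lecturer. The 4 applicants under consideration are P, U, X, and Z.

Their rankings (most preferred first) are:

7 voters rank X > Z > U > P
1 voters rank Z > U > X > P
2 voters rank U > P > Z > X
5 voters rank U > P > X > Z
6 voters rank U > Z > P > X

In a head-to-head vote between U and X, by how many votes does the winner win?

7

Ballots ranking U above X: 1+2+5+6 = 14.
Ballots ranking X above U: 7.
U wins 14–7, a margin of 7.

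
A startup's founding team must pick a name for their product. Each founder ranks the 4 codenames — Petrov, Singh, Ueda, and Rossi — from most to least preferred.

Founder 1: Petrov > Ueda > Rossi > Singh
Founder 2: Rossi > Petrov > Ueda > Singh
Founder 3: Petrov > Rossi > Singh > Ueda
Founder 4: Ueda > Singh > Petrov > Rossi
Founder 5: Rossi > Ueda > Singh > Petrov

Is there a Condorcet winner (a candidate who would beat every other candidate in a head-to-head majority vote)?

Yes

Head-to-head results (5 voters total):
Petrov vs Singh: Petrov wins 3–2.
Petrov vs Ueda: Petrov wins 3–2.
Petrov vs Rossi: Petrov wins 3–2.
Singh vs Ueda: Ueda wins 4–1.
Singh vs Rossi: Rossi wins 4–1.
Ueda vs Rossi: Rossi wins 3–2.
Petrov beats each rival — Singh (3–2), Ueda (3–2), Rossi (3–2) — so Petrov is the Condorcet winner.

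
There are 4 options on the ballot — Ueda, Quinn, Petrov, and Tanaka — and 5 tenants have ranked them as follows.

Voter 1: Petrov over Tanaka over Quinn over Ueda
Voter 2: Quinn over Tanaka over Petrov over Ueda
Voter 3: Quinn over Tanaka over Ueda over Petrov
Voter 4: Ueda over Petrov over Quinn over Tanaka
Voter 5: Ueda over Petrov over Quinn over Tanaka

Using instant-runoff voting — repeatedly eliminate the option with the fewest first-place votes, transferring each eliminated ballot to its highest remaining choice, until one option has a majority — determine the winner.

Quinn

Round 1: Ueda 2, Quinn 2, Petrov 1, Tanaka 0. Tanaka has the fewest and is eliminated.
Round 2: Ueda 2, Quinn 2, Petrov 1. Petrov has the fewest and is eliminated.
Round 3: Quinn 3, Ueda 2. Quinn has a majority.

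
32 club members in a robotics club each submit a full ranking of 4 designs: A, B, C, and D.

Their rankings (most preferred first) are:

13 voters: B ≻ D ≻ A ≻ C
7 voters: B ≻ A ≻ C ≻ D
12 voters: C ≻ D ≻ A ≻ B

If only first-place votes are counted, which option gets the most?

First-place vote totals:
  A: 0
  B: 20
  C: 12
  D: 0
B has the most first-place votes.

B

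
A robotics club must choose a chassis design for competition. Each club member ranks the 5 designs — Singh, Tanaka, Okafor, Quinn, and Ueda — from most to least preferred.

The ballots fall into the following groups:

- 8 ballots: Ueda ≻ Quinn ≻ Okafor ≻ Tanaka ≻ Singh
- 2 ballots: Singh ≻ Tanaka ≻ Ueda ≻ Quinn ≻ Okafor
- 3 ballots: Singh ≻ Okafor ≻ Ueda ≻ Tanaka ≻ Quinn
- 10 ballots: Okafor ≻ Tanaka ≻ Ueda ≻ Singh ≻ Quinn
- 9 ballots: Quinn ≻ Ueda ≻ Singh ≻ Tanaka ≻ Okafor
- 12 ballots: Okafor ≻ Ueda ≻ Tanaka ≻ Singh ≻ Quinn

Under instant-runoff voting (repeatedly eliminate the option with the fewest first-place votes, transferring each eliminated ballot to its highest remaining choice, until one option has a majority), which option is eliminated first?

Tanaka

Round 1: Okafor 22, Quinn 9, Ueda 8, Singh 5, Tanaka 0. Tanaka has the fewest and is eliminated.
Round 2: Okafor 22, Quinn 9, Ueda 8, Singh 5. Singh has the fewest and is eliminated.
Round 3: Okafor 25, Ueda 10, Quinn 9. Okafor has a majority.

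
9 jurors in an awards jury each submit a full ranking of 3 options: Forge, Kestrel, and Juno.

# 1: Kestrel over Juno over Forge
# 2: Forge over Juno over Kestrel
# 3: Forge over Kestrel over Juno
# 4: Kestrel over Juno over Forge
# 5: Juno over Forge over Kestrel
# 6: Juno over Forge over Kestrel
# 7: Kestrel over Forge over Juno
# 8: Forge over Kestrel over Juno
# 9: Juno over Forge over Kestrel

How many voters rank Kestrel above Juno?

Ballots ranking Kestrel above Juno: 5.
Ballots ranking Juno above Kestrel: 4.
So 5 of 9 voters prefer Kestrel to Juno.

5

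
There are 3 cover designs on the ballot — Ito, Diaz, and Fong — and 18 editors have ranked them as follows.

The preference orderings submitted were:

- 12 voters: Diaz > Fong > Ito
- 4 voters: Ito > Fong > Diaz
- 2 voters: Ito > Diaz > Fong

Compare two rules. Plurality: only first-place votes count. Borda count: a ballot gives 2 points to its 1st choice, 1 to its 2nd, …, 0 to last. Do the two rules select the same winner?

Yes

Plurality first-place counts: Ito 6, Diaz 12, Fong 0 → Diaz.
Borda totals: Ito 12, Diaz 26, Fong 16 → Diaz.
The two rules agree on Diaz.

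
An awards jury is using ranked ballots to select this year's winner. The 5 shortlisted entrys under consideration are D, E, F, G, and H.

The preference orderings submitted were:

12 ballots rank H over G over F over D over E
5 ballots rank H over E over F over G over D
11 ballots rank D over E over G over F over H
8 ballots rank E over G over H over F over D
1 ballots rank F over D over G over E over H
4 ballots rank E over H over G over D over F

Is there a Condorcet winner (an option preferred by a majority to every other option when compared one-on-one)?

No

Head-to-head results (41 voters total):
D vs E: D wins 24–17.
D vs F: F wins 26–15.
D vs G: G wins 29–12.
D vs H: H wins 29–12.
E vs F: E wins 28–13.
E vs G: E wins 28–13.
E vs H: E wins 24–17.
F vs G: G wins 35–6.
F vs H: H wins 29–12.
G vs H: H wins 21–20.
No candidate beats all others: D beats E beats F beats D, a majority cycle.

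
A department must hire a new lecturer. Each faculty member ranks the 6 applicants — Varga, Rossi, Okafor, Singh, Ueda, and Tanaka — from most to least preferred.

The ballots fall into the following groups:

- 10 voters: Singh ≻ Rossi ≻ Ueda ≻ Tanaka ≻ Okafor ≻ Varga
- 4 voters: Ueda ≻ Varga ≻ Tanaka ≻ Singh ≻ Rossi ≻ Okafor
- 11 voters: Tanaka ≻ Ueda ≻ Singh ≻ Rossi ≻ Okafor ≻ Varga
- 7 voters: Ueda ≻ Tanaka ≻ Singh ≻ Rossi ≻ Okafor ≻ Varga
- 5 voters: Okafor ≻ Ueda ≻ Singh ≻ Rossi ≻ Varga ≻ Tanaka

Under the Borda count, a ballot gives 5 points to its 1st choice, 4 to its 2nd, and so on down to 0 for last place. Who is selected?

Borda scores:
  Varga: 10·0 + 4·4 + 11·0 + 7·0 + 5·1 = 21
  Rossi: 10·4 + 4·1 + 11·2 + 7·2 + 5·2 = 90
  Okafor: 10·1 + 4·0 + 11·1 + 7·1 + 5·5 = 53
  Singh: 10·5 + 4·2 + 11·3 + 7·3 + 5·3 = 127
  Ueda: 10·3 + 4·5 + 11·4 + 7·5 + 5·4 = 149
  Tanaka: 10·2 + 4·3 + 11·5 + 7·4 + 5·0 = 115
Ueda has the highest total.

Ueda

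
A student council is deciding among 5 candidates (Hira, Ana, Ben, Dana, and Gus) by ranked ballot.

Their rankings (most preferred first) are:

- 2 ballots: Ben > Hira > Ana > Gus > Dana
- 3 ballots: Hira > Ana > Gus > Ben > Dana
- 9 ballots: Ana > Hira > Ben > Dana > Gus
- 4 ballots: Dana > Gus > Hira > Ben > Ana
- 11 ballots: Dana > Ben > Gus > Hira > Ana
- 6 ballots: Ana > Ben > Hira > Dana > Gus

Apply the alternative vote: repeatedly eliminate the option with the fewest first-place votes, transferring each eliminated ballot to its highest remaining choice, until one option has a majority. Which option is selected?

Ana

Round 1: Ana 15, Dana 15, Hira 3, Ben 2, Gus 0. Gus has the fewest and is eliminated.
Round 2: Ana 15, Dana 15, Hira 3, Ben 2. Ben has the fewest and is eliminated.
Round 3: Ana 15, Dana 15, Hira 5. Hira has the fewest and is eliminated.
Round 4: Ana 20, Dana 15. Ana has a majority.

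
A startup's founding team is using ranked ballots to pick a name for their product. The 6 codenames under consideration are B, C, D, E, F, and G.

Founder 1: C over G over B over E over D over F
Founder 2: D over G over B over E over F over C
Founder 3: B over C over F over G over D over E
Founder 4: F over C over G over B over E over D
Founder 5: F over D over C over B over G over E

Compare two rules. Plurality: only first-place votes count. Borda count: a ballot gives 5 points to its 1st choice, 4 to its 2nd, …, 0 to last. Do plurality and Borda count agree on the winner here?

Plurality first-place counts: B 1, C 1, D 1, E 0, F 2, G 0 → F.
Borda totals: B 15, C 16, D 11, E 5, F 14, G 14 → C.
The two rules disagree: plurality picks F, Borda picks C.

No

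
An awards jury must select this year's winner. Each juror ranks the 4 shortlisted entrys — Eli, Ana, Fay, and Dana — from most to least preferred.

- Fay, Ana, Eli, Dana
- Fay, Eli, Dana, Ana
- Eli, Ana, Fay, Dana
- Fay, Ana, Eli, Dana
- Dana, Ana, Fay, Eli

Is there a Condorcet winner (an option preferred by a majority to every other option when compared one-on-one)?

Head-to-head results (5 voters total):
Eli vs Ana: Ana wins 3–2.
Eli vs Fay: Fay wins 4–1.
Eli vs Dana: Eli wins 4–1.
Ana vs Fay: Fay wins 3–2.
Ana vs Dana: Ana wins 3–2.
Fay vs Dana: Fay wins 4–1.
Fay beats each rival — Eli (4–1), Ana (3–2), Dana (4–1) — so Fay is the Condorcet winner.

Yes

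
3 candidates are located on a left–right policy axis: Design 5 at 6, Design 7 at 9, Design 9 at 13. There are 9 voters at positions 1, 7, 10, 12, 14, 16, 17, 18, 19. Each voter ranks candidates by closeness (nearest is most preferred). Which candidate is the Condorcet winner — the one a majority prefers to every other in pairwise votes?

Design 9

With single-peaked preferences on a line, the Condorcet winner is the candidate closest to the median voter.
The median voter (position 14) is closest to Design 9 at 13.
Check: Design 9 vs Design 7 — voters closer to Design 9: 6 of 9.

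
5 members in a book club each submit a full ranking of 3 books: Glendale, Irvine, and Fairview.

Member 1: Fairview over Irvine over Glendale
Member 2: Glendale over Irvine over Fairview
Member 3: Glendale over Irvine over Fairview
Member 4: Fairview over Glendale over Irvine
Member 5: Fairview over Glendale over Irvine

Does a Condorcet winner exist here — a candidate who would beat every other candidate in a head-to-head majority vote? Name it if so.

Head-to-head results (5 voters total):
Glendale vs Irvine: Glendale wins 4–1.
Glendale vs Fairview: Fairview wins 3–2.
Irvine vs Fairview: Fairview wins 3–2.
Fairview beats each rival — Glendale (3–2), Irvine (3–2) — so Fairview is the Condorcet winner.

Fairview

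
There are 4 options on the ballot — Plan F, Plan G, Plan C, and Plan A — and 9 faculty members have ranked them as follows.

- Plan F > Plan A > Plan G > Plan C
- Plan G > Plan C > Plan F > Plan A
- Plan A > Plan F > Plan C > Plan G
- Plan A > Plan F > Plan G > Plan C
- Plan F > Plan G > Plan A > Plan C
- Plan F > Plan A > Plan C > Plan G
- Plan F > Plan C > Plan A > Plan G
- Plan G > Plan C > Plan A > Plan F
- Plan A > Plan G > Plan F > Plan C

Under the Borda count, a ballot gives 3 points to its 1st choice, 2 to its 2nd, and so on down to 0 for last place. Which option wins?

Plan F

Borda scores:
  Plan F: 3 + 1 + 2 + 2 + 3 + 3 + 3 + 0 + 1 = 18
  Plan G: 1 + 3 + 0 + 1 + 2 + 0 + 0 + 3 + 2 = 12
  Plan C: 0 + 2 + 1 + 0 + 0 + 1 + 2 + 2 + 0 = 8
  Plan A: 2 + 0 + 3 + 3 + 1 + 2 + 1 + 1 + 3 = 16
Plan F has the highest total.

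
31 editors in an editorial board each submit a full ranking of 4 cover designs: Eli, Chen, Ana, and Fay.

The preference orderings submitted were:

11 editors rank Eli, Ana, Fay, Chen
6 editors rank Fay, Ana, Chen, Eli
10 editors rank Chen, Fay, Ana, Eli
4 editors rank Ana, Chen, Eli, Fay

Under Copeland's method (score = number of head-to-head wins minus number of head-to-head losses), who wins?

Fay

Pairwise results:
  Eli vs Chen: Chen wins 20–11.
  Eli vs Ana: Ana wins 20–11.
  Eli vs Fay: Fay wins 16–15.
  Chen vs Ana: Ana wins 21–10.
  Chen vs Fay: Fay wins 17–14.
  Ana vs Fay: Fay wins 16–15.
Copeland scores (wins − losses):
  Eli: 0 − 3 = -3
  Chen: 1 − 2 = -1
  Ana: 2 − 1 = 1
  Fay: 3 − 0 = 3
Fay has the best Copeland score.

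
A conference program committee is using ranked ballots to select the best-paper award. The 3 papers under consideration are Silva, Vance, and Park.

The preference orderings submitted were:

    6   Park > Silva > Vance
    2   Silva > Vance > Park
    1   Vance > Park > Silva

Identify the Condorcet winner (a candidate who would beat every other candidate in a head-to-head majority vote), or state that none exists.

Head-to-head results (9 voters total):
Silva vs Vance: Silva wins 8–1.
Silva vs Park: Park wins 7–2.
Vance vs Park: Park wins 6–3.
Park beats each rival — Silva (7–2), Vance (6–3) — so Park is the Condorcet winner.

Park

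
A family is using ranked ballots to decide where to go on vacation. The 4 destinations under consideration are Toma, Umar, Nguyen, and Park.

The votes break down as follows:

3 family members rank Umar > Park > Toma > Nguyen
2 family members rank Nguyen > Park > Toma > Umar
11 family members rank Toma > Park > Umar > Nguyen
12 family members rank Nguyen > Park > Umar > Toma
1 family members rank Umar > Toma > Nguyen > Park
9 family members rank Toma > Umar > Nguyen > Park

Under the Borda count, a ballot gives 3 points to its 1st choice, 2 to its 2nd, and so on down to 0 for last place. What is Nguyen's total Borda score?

52

Borda scores:
  Toma: 3·1 + 2·1 + 11·3 + 12·0 + 2 + 9·3 = 67
  Umar: 3·3 + 2·0 + 11·1 + 12·1 + 3 + 9·2 = 53
  Nguyen: 3·0 + 2·3 + 11·0 + 12·3 + 1 + 9·1 = 52
  Park: 3·2 + 2·2 + 11·2 + 12·2 + 0 + 9·0 = 56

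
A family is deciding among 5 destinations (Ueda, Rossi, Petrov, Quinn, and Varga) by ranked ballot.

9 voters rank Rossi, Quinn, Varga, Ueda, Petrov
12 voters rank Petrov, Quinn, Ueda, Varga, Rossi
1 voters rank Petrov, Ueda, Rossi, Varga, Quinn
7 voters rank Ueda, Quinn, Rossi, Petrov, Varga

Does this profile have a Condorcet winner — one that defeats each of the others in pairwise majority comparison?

Head-to-head results (29 voters total):
Ueda vs Rossi: Ueda wins 20–9.
Ueda vs Petrov: Ueda wins 16–13.
Ueda vs Quinn: Quinn wins 21–8.
Ueda vs Varga: Ueda wins 20–9.
Rossi vs Petrov: Rossi wins 16–13.
Rossi vs Quinn: Quinn wins 19–10.
Rossi vs Varga: Rossi wins 17–12.
Petrov vs Quinn: Quinn wins 16–13.
Petrov vs Varga: Petrov wins 20–9.
Quinn vs Varga: Quinn wins 28–1.
Quinn beats each rival — Ueda (21–8), Rossi (19–10), Petrov (16–13), Varga (28–1) — so Quinn is the Condorcet winner.

Yes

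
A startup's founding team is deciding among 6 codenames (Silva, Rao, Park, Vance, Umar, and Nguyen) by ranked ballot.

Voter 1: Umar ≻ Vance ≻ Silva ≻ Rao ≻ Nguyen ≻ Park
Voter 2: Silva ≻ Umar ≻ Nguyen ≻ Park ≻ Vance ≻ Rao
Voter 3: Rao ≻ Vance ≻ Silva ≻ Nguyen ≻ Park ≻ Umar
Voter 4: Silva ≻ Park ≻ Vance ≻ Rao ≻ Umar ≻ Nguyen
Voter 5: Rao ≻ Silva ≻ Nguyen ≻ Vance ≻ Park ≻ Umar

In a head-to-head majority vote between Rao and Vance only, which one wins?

Vance

Ballots ranking Rao above Vance: 2.
Ballots ranking Vance above Rao: 3.
Vance wins the head-to-head, 3–2.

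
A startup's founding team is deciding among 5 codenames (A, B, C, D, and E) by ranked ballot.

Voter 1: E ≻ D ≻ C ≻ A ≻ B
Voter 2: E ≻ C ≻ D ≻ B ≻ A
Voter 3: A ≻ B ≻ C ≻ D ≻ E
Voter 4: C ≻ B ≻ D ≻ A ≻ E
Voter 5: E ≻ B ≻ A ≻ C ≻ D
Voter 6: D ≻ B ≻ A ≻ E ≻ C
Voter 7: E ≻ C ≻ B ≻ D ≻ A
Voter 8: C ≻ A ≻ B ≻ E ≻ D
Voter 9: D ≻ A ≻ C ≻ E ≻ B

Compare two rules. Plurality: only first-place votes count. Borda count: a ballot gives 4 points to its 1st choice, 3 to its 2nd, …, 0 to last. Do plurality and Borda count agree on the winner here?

No

Plurality first-place counts: A 1, B 0, C 2, D 2, E 4 → E.
Borda totals: A 16, B 17, C 21, D 17, E 19 → C.
The two rules disagree: plurality picks E, Borda picks C.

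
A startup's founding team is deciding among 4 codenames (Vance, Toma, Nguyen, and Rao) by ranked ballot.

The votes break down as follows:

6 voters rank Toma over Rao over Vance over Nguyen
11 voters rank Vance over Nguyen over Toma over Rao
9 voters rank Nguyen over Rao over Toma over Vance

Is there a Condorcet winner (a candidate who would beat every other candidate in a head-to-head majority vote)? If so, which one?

Head-to-head results (26 voters total):
Vance vs Toma: Toma wins 15–11.
Vance vs Nguyen: Vance wins 17–9.
Vance vs Rao: Rao wins 15–11.
Toma vs Nguyen: Nguyen wins 20–6.
Toma vs Rao: Toma wins 17–9.
Nguyen vs Rao: Nguyen wins 20–6.
No candidate beats all others: Vance beats Nguyen beats Toma beats Vance, a majority cycle.

There is no Condorcet winner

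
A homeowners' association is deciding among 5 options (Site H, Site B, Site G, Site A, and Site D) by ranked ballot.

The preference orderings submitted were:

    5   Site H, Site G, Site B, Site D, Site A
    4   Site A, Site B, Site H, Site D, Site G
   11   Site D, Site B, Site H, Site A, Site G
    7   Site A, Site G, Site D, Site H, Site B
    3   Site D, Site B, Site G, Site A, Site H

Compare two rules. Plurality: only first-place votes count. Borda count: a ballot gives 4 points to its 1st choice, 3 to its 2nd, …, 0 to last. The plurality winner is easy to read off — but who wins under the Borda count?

Plurality first-place counts: Site H 5, Site B 0, Site G 0, Site A 11, Site D 14 → Site D.
Borda totals: Site H 57, Site B 64, Site G 42, Site A 58, Site D 79 → Site D.

Site D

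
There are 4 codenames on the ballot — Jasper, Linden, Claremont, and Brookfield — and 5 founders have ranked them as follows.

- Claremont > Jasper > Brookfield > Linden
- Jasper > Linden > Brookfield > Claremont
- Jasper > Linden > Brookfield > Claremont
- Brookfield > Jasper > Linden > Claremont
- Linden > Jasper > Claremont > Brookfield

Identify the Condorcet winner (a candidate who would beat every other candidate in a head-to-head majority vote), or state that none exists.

Head-to-head results (5 voters total):
Jasper vs Linden: Jasper wins 4–1.
Jasper vs Claremont: Jasper wins 4–1.
Jasper vs Brookfield: Jasper wins 4–1.
Linden vs Claremont: Linden wins 4–1.
Linden vs Brookfield: Linden wins 3–2.
Claremont vs Brookfield: Brookfield wins 3–2.
Jasper beats each rival — Linden (4–1), Claremont (4–1), Brookfield (4–1) — so Jasper is the Condorcet winner.

Jasper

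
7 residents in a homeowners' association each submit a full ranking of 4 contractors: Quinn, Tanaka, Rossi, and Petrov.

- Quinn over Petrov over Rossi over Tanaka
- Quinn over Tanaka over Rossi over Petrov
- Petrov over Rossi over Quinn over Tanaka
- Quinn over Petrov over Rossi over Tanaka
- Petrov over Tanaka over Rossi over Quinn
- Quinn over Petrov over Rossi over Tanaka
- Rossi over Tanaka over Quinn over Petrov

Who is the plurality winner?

First-place vote totals:
  Quinn: 4
  Tanaka: 0
  Rossi: 1
  Petrov: 2
Quinn has the most first-place votes.

Quinn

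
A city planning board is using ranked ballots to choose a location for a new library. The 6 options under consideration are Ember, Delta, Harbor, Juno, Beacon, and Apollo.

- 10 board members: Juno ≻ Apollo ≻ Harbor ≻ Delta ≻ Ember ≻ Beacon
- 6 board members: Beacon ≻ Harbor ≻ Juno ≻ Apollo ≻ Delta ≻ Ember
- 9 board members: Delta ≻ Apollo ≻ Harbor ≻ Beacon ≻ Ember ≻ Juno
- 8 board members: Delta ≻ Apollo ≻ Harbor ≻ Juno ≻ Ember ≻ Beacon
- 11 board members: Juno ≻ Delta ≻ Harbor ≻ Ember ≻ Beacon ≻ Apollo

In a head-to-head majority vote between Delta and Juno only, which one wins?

Ballots ranking Delta above Juno: 9+8 = 17.
Ballots ranking Juno above Delta: 10+6+11 = 27.
Juno wins the head-to-head, 27–17.

Juno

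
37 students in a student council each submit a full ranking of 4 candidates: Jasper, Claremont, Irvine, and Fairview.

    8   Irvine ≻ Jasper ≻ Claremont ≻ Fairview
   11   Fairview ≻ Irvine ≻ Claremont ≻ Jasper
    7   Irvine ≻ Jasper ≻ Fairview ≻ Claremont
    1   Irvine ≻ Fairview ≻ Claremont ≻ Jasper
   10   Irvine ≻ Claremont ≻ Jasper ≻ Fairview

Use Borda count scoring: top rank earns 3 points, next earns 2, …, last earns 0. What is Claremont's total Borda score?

Borda scores:
  Jasper: 8·2 + 11·0 + 7·2 + 0 + 10·1 = 40
  Claremont: 8·1 + 11·1 + 7·0 + 1 + 10·2 = 40
  Irvine: 8·3 + 11·2 + 7·3 + 3 + 10·3 = 100
  Fairview: 8·0 + 11·3 + 7·1 + 2 + 10·0 = 42

40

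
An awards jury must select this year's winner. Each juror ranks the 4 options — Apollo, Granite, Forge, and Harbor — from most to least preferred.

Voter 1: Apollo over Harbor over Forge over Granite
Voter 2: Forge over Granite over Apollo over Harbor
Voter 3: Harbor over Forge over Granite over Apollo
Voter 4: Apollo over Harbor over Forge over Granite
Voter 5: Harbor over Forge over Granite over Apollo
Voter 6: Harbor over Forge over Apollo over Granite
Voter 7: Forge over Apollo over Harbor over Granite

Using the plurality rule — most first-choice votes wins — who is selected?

First-place vote totals:
  Apollo: 2
  Granite: 0
  Forge: 2
  Harbor: 3
Harbor has the most first-place votes.

Harbor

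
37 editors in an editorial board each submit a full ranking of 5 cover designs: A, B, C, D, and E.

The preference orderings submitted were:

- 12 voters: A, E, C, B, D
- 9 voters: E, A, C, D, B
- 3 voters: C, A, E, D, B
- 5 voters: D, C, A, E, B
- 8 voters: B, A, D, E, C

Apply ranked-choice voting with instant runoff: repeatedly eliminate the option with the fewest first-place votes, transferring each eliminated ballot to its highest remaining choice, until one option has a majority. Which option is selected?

Round 1: A 12, E 9, B 8, D 5, C 3. C has the fewest and is eliminated.
Round 2: A 15, E 9, B 8, D 5. D has the fewest and is eliminated.
Round 3: A 20, E 9, B 8. A has a majority.

A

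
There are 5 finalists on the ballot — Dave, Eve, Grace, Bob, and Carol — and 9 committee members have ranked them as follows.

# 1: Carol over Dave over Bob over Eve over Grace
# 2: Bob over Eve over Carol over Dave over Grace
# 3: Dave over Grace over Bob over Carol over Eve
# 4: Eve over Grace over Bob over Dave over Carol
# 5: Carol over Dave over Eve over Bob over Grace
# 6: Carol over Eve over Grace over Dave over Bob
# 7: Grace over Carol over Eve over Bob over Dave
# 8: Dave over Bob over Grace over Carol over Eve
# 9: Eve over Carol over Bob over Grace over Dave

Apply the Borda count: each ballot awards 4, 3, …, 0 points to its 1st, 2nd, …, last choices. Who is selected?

Carol

Borda scores:
  Dave: 3 + 1 + 4 + 1 + 3 + 1 + 0 + 4 + 0 = 17
  Eve: 1 + 3 + 0 + 4 + 2 + 3 + 2 + 0 + 4 = 19
  Grace: 0 + 0 + 3 + 3 + 0 + 2 + 4 + 2 + 1 = 15
  Bob: 2 + 4 + 2 + 2 + 1 + 0 + 1 + 3 + 2 = 17
  Carol: 4 + 2 + 1 + 0 + 4 + 4 + 3 + 1 + 3 = 22
Carol has the highest total.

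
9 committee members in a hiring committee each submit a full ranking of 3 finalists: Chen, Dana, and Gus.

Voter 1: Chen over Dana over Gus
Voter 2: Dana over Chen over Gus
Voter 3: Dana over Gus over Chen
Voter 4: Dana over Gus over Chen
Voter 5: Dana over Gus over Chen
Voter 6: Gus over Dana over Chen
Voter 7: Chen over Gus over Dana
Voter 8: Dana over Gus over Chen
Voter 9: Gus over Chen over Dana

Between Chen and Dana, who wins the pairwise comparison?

Dana

Ballots ranking Chen above Dana: 3.
Ballots ranking Dana above Chen: 6.
Dana wins the head-to-head, 6–3.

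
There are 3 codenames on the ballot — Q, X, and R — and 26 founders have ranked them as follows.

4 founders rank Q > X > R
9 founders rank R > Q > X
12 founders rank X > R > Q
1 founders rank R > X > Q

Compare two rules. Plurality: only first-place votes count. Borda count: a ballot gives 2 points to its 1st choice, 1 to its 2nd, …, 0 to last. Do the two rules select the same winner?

Plurality first-place counts: Q 4, X 12, R 10 → X.
Borda totals: Q 17, X 29, R 32 → R.
The two rules disagree: plurality picks X, Borda picks R.

No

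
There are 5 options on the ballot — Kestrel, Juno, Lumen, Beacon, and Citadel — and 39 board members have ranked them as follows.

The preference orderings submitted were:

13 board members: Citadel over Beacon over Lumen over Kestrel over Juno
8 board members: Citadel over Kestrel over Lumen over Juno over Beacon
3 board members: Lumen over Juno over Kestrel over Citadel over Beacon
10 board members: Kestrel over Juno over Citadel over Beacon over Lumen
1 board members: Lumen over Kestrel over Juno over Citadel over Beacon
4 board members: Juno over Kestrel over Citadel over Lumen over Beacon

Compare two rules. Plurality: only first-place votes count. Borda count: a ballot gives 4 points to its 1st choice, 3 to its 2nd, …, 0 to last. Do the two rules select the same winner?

Yes

Plurality first-place counts: Kestrel 10, Juno 4, Lumen 4, Beacon 0, Citadel 21 → Citadel.
Borda totals: Kestrel 98, Juno 65, Lumen 62, Beacon 49, Citadel 116 → Citadel.
The two rules agree on Citadel.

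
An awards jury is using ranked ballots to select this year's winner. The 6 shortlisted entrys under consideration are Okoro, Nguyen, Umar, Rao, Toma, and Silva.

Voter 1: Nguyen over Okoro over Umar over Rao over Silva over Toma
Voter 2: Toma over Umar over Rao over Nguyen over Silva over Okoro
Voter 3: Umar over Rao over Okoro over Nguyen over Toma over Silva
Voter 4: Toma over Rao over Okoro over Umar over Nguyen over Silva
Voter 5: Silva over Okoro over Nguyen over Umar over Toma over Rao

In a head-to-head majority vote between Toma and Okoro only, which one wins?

Okoro

Ballots ranking Toma above Okoro: 2.
Ballots ranking Okoro above Toma: 3.
Okoro wins the head-to-head, 3–2.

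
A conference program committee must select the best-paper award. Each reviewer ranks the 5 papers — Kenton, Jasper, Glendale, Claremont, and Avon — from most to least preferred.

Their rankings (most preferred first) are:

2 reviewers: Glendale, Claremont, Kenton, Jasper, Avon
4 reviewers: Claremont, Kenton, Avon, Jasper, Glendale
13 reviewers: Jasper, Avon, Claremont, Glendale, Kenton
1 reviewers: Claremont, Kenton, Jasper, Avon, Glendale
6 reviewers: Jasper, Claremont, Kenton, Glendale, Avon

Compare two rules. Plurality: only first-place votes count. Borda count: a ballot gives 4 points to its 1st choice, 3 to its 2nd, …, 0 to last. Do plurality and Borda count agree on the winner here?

Yes

Plurality first-place counts: Kenton 0, Jasper 19, Glendale 2, Claremont 5, Avon 0 → Jasper.
Borda totals: Kenton 31, Jasper 84, Glendale 27, Claremont 70, Avon 48 → Jasper.
The two rules agree on Jasper.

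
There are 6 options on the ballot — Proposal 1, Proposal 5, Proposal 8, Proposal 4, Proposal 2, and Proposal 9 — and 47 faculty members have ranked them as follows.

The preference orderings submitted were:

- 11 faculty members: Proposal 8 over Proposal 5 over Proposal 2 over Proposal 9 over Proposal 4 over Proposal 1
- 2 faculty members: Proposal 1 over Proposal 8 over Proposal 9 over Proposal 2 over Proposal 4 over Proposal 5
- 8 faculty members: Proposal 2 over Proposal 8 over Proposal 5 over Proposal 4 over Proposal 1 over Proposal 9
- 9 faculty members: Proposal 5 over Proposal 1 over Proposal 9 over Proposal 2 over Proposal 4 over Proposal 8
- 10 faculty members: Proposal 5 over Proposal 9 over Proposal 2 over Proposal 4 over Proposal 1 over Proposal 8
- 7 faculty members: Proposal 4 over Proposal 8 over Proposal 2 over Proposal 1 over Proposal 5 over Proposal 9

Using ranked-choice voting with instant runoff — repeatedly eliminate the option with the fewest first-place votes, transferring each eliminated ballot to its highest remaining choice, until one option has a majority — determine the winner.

Proposal 8

Round 1: Proposal 5 19, Proposal 8 11, Proposal 2 8, Proposal 4 7, Proposal 1 2, Proposal 9 0. Proposal 9 has the fewest and is eliminated.
Round 2: Proposal 5 19, Proposal 8 11, Proposal 2 8, Proposal 4 7, Proposal 1 2. Proposal 1 has the fewest and is eliminated.
Round 3: Proposal 5 19, Proposal 8 13, Proposal 2 8, Proposal 4 7. Proposal 4 has the fewest and is eliminated.
Round 4: Proposal 8 20, Proposal 5 19, Proposal 2 8. Proposal 2 has the fewest and is eliminated.
Round 5: Proposal 8 28, Proposal 5 19. Proposal 8 has a majority.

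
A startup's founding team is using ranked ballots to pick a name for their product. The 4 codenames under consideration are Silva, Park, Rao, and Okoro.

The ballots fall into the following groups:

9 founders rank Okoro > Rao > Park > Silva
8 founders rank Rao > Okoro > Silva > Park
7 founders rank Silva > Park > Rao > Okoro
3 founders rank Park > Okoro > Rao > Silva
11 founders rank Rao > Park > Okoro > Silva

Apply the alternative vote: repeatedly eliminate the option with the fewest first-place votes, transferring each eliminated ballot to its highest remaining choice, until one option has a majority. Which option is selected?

Rao

Round 1: Rao 19, Okoro 9, Silva 7, Park 3. Park has the fewest and is eliminated.
Round 2: Rao 19, Okoro 12, Silva 7. Silva has the fewest and is eliminated.
Round 3: Rao 26, Okoro 12. Rao has a majority.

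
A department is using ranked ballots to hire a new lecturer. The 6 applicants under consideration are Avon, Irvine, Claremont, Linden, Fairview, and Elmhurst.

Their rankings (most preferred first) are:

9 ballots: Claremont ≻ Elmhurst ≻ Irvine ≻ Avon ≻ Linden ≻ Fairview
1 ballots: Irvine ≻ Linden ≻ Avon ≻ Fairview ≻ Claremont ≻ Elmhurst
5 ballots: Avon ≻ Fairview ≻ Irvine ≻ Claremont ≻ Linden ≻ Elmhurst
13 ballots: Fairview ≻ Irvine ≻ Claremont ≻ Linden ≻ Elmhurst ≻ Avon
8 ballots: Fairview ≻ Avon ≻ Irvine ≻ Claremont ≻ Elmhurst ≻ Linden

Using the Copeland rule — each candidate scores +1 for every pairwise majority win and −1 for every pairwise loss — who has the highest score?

Fairview

Pairwise results:
  Avon vs Irvine: Irvine wins 23–13.
  Avon vs Claremont: Claremont wins 22–14.
  Avon vs Linden: Avon wins 22–14.
  Avon vs Fairview: Fairview wins 21–15.
  Avon vs Elmhurst: Elmhurst wins 22–14.
  Irvine vs Claremont: Irvine wins 27–9.
  Irvine vs Linden: Irvine wins 36–0.
  Irvine vs Fairview: Fairview wins 26–10.
  Irvine vs Elmhurst: Irvine wins 27–9.
  Claremont vs Linden: Claremont wins 35–1.
  Claremont vs Fairview: Fairview wins 27–9.
  Claremont vs Elmhurst: Claremont wins 36–0.
  Linden vs Fairview: Fairview wins 26–10.
  Linden vs Elmhurst: Linden wins 19–17.
  Fairview vs Elmhurst: Fairview wins 27–9.
Copeland scores (wins − losses):
  Avon: 1 − 4 = -3
  Irvine: 4 − 1 = 3
  Claremont: 3 − 2 = 1
  Linden: 1 − 4 = -3
  Fairview: 5 − 0 = 5
  Elmhurst: 1 − 4 = -3
Fairview has the best Copeland score.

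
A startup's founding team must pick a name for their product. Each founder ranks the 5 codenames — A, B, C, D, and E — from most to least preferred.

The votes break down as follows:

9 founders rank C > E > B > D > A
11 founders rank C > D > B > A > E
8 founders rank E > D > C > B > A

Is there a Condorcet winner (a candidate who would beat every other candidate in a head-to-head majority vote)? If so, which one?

Head-to-head results (28 voters total):
A vs B: B wins 28–0.
A vs C: C wins 28–0.
A vs D: D wins 28–0.
A vs E: E wins 17–11.
B vs C: C wins 28–0.
B vs D: D wins 19–9.
B vs E: E wins 17–11.
C vs D: C wins 20–8.
C vs E: C wins 20–8.
D vs E: E wins 17–11.
C beats each rival — A (28–0), B (28–0), D (20–8), E (20–8) — so C is the Condorcet winner.

C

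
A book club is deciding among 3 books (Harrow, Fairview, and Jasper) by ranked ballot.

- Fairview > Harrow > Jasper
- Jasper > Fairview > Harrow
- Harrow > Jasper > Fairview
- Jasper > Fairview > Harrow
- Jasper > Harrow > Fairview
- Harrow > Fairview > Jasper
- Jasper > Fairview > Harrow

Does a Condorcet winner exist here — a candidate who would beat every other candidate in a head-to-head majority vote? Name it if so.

Head-to-head results (7 voters total):
Harrow vs Fairview: Fairview wins 4–3.
Harrow vs Jasper: Jasper wins 4–3.
Fairview vs Jasper: Jasper wins 5–2.
Jasper beats each rival — Harrow (4–3), Fairview (5–2) — so Jasper is the Condorcet winner.

Jasper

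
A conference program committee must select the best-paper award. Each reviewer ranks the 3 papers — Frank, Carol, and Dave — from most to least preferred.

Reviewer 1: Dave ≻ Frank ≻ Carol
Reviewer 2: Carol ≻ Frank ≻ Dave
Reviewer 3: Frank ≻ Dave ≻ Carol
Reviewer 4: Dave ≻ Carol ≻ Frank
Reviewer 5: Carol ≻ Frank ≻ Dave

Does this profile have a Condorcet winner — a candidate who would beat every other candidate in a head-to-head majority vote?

Head-to-head results (5 voters total):
Frank vs Carol: Carol wins 3–2.
Frank vs Dave: Frank wins 3–2.
Carol vs Dave: Dave wins 3–2.
No candidate beats all others: Frank beats Dave beats Carol beats Frank, a majority cycle.

No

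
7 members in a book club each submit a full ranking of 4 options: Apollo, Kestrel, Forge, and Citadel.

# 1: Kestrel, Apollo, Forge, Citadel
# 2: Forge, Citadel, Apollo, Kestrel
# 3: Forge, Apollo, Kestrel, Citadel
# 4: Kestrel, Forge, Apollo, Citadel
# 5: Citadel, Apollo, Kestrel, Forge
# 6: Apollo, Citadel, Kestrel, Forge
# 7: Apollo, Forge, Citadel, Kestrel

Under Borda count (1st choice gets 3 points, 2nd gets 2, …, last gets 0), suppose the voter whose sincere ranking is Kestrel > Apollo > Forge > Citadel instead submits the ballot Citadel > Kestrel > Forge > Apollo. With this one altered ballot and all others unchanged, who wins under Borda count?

Apollo

Borda totals with the altered ballot: Apollo 12, Kestrel 8, Forge 11, Citadel 11.
The winner is unchanged: still Apollo.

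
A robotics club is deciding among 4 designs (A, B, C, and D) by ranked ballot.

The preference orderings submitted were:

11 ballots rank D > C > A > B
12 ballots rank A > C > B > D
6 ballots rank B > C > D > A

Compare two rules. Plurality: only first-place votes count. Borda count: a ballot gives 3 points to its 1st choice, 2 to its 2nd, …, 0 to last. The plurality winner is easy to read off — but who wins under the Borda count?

C

Plurality first-place counts: A 12, B 6, C 0, D 11 → A.
Borda totals: A 47, B 30, C 58, D 39 → C.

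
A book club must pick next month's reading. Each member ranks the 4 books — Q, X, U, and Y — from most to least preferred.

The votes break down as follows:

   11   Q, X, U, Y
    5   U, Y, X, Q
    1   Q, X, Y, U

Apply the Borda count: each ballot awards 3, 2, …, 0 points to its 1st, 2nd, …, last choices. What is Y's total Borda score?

Borda scores:
  Q: 11·3 + 5·0 + 3 = 36
  X: 11·2 + 5·1 + 2 = 29
  U: 11·1 + 5·3 + 0 = 26
  Y: 11·0 + 5·2 + 1 = 11

11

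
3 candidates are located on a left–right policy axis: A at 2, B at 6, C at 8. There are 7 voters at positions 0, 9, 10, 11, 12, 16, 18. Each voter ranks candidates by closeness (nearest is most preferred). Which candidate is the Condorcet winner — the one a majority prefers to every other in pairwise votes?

C

With single-peaked preferences on a line, the Condorcet winner is the candidate closest to the median voter.
The median voter (position 11) is closest to C at 8.
Check: C vs A — voters closer to C: 6 of 7.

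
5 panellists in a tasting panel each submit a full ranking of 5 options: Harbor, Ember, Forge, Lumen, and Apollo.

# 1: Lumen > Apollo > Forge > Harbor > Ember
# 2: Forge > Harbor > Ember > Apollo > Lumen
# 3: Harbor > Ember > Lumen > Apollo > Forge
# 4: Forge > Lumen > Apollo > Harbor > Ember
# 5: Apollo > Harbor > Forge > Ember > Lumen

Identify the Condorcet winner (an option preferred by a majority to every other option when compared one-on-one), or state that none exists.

Head-to-head results (5 voters total):
Harbor vs Ember: Harbor wins 5–0.
Harbor vs Forge: Forge wins 3–2.
Harbor vs Lumen: Harbor wins 3–2.
Harbor vs Apollo: Apollo wins 3–2.
Ember vs Forge: Forge wins 4–1.
Ember vs Lumen: Ember wins 3–2.
Ember vs Apollo: Apollo wins 3–2.
Forge vs Lumen: Forge wins 3–2.
Forge vs Apollo: Apollo wins 3–2.
Lumen vs Apollo: Lumen wins 3–2.
No candidate beats all others: Harbor beats Lumen beats Apollo beats Harbor, a majority cycle.

None — there is no Condorcet winner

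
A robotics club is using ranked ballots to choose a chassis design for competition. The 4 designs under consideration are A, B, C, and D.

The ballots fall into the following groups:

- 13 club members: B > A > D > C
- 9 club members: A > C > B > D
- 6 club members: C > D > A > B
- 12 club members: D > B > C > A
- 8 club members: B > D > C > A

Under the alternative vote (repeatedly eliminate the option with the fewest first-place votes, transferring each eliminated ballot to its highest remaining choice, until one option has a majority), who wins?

Round 1: B 21, D 12, A 9, C 6. C has the fewest and is eliminated.
Round 2: B 21, D 18, A 9. A has the fewest and is eliminated.
Round 3: B 30, D 18. B has a majority.

B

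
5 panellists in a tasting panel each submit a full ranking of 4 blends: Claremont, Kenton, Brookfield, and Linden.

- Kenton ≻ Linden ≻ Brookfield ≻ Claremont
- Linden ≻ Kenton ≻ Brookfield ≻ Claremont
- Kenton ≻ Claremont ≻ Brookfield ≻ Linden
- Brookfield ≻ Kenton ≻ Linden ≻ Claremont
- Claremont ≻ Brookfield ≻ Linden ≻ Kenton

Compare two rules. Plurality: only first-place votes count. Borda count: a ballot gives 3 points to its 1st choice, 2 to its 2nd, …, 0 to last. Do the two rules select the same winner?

Plurality first-place counts: Claremont 1, Kenton 2, Brookfield 1, Linden 1 → Kenton.
Borda totals: Claremont 5, Kenton 10, Brookfield 8, Linden 7 → Kenton.
The two rules agree on Kenton.

Yes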